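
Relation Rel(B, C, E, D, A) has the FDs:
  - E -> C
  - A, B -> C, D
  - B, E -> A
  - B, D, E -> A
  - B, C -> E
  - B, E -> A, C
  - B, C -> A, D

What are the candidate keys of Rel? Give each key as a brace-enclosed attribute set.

{B} never appears on the right of any FD, so every key must include it.
{A, B}⁺ = {A, B, C, D, E} — all of the relation — so {A, B} is a candidate key.
{B, C}⁺ = {A, B, C, D, E} — all of the relation — so {B, C} is a candidate key.
{B, E}⁺ = {A, B, C, D, E} — all of the relation — so {B, E} is a candidate key.
Any other superkey properly contains one of these, so there are no further candidate keys.

{A, B}, {B, C}, {B, E}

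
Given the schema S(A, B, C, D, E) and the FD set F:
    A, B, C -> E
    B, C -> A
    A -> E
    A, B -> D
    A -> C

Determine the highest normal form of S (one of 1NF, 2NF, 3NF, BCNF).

Candidate keys: {A, B}, {B, C}. Prime attributes: {A, B, C}.
A -> E breaks BCNF: {A}⁺ = {A, C, E}, so {A} is not a superkey.
A -> E has non-prime {E} on the right and a non-superkey on the left, so 3NF fails.
Since {A} ⊂ {A, B} and {A}⁺ ⊇ {E} with {E} non-prime, there is a partial dependency; 2NF fails.

1NF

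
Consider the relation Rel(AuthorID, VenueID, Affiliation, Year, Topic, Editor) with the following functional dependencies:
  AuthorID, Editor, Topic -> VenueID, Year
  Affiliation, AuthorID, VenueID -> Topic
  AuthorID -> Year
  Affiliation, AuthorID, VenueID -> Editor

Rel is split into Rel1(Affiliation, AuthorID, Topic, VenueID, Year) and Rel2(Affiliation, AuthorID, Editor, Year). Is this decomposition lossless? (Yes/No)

No

Common attributes: {Affiliation, AuthorID, Year}; their closure is {Affiliation, AuthorID, Year}.
The closure covers neither Rel1 nor Rel2 entirely; the join is not lossless.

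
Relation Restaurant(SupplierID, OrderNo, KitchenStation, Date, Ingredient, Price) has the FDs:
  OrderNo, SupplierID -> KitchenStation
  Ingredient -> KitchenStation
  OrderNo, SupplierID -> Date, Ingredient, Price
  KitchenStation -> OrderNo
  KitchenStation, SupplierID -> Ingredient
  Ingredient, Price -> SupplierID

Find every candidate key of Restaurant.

Closure of {Ingredient, Price} is {Date, Ingredient, KitchenStation, OrderNo, Price, SupplierID}, the whole schema; {Ingredient, Price} is a candidate key.
Closure of {Ingredient, SupplierID} is {Date, Ingredient, KitchenStation, OrderNo, Price, SupplierID}, the whole schema; {Ingredient, SupplierID} is a candidate key.
Closure of {KitchenStation, SupplierID} is {Date, Ingredient, KitchenStation, OrderNo, Price, SupplierID}, the whole schema; {KitchenStation, SupplierID} is a candidate key.
Closure of {OrderNo, SupplierID} is {Date, Ingredient, KitchenStation, OrderNo, Price, SupplierID}, the whole schema; {OrderNo, SupplierID} is a candidate key.
These are minimal and exhaustive — every other superkey contains one of them.

{Ingredient, Price}, {Ingredient, SupplierID}, {KitchenStation, SupplierID}, {OrderNo, SupplierID}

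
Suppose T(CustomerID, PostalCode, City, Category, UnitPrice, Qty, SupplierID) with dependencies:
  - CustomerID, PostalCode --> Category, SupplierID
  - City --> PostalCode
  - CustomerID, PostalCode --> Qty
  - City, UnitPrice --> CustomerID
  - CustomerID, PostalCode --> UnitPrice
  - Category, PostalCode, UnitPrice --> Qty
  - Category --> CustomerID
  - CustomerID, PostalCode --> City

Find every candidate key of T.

Closure of {Category, City} is {Category, City, CustomerID, PostalCode, Qty, SupplierID, UnitPrice}, the whole schema; {Category, City} is a candidate key.
Closure of {Category, PostalCode} is {Category, City, CustomerID, PostalCode, Qty, SupplierID, UnitPrice}, the whole schema; {Category, PostalCode} is a candidate key.
Closure of {City, CustomerID} is {Category, City, CustomerID, PostalCode, Qty, SupplierID, UnitPrice}, the whole schema; {City, CustomerID} is a candidate key.
Closure of {City, UnitPrice} is {Category, City, CustomerID, PostalCode, Qty, SupplierID, UnitPrice}, the whole schema; {City, UnitPrice} is a candidate key.
Closure of {CustomerID, PostalCode} is {Category, City, CustomerID, PostalCode, Qty, SupplierID, UnitPrice}, the whole schema; {CustomerID, PostalCode} is a candidate key.
Any other superkey properly contains one of these, so there are no further candidate keys.

{Category, City}, {Category, PostalCode}, {City, CustomerID}, {City, UnitPrice}, {CustomerID, PostalCode}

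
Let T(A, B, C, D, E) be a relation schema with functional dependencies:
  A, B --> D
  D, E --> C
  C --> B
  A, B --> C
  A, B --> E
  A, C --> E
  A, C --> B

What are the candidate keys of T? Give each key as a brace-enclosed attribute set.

{A, B}, {A, C}, {A, D, E}

Attributes never on any right-hand side: {A} — every candidate key must contain it.
{A, B} is a candidate key since {A, B}⁺ = {A, B, C, D, E} covers every attribute.
{A, C} is a candidate key since {A, C}⁺ = {A, B, C, D, E} covers every attribute.
{A, D, E} is a candidate key since {A, D, E}⁺ = {A, B, C, D, E} covers every attribute.
No proper subset of any of these is a key, and no other minimal superkey exists.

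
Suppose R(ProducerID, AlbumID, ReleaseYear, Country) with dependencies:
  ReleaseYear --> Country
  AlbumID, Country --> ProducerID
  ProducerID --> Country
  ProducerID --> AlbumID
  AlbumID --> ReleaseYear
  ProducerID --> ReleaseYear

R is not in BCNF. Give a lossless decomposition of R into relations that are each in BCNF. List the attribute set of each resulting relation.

{AlbumID, ProducerID, ReleaseYear}; {Country, ReleaseYear}

Candidate keys of the original relation: {AlbumID}, {ProducerID}.
In {AlbumID, Country, ProducerID, ReleaseYear}, {ReleaseYear} is not a superkey ({ReleaseYear}⁺ restricted to this set is {Country, ReleaseYear}), so split on ReleaseYear --> Country into {Country, ReleaseYear} and {AlbumID, ProducerID, ReleaseYear}.
{Country, ReleaseYear}: every determinant is a superkey — BCNF.
{AlbumID, ProducerID, ReleaseYear}: every determinant is a superkey — BCNF.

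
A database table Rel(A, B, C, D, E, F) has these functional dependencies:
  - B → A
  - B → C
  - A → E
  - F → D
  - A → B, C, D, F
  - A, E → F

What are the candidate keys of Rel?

{A}, {B}

{A}⁺ = {A, B, C, D, E, F} — all of the relation — so {A} is a candidate key.
{B}⁺ = {A, B, C, D, E, F} — all of the relation — so {B} is a candidate key.
These are minimal and exhaustive — every other superkey contains one of them.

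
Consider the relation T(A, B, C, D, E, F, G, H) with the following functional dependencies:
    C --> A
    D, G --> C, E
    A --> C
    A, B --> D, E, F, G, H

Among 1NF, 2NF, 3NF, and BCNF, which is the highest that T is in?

Candidate keys: {A, B}, {B, C}, {B, D, G}. Prime attributes: {A, B, C, D, G}.
C --> A breaks BCNF: {C}⁺ = {A, C}, so {C} is not a superkey.
D, G --> C, E has non-prime {E} on the right and a non-superkey on the left, so 3NF fails.
{D, G} is a proper subset of the key {B, D, G}, and {D, G}⁺ contains the non-prime attribute {E} — a partial dependency, so 2NF is violated.

1NF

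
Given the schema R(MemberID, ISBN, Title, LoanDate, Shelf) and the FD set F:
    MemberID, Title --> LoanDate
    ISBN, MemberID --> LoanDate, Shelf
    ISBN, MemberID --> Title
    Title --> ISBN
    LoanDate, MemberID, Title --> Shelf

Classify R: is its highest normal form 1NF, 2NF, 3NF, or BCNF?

Candidate keys: {ISBN, MemberID}, {MemberID, Title}. Prime attributes: {ISBN, MemberID, Title}.
Title --> ISBN: {Title}⁺ = {ISBN, Title}, which is not all of the attributes, so the left side is not a superkey — BCNF is violated.
But every attribute on its right side ({ISBN}) is prime, and the same holds for every other non-superkey FD, so 3NF still holds.

3NF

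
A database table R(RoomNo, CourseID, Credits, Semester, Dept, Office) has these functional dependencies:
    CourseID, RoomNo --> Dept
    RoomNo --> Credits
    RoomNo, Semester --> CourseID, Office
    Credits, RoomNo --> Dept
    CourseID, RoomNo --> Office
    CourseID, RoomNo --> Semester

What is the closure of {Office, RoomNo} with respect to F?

Start with {Office, RoomNo}.
RoomNo --> Credits applies; add {Credits} → now {Credits, Office, RoomNo}.
Credits, RoomNo --> Dept applies; add {Dept} → now {Credits, Dept, Office, RoomNo}.
No further FD applies.

{Credits, Dept, Office, RoomNo}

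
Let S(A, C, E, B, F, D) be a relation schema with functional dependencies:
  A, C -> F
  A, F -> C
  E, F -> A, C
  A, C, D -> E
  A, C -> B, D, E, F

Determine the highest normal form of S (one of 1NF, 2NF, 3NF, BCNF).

BCNF

Candidate keys: {A, C}, {A, F}, {E, F}. Prime attributes: {A, C, E, F}.
The left-hand side of every FD is a superkey, so BCNF is satisfied.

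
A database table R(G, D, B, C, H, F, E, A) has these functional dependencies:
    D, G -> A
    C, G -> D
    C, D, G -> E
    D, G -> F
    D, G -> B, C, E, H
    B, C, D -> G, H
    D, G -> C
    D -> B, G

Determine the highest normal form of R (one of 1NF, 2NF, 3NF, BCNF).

Candidate keys: {C, G}, {D}. Prime attributes: {C, D, G}.
Each dependency's left side is a superkey — BCNF holds.

BCNF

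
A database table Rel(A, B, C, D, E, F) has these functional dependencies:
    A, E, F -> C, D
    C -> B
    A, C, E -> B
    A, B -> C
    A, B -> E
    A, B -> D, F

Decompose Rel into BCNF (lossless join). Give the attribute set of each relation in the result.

Candidate keys of the original relation: {A, B}, {A, C}, {A, E, F}.
In {A, B, C, D, E, F}, {C} is not a superkey ({C}⁺ restricted to this set is {B, C}), so split on C -> B into {B, C} and {A, C, D, E, F}.
{B, C}: every determinant is a superkey — BCNF.
{A, C, D, E, F}: every determinant is a superkey — BCNF.

{A, C, D, E, F}; {B, C}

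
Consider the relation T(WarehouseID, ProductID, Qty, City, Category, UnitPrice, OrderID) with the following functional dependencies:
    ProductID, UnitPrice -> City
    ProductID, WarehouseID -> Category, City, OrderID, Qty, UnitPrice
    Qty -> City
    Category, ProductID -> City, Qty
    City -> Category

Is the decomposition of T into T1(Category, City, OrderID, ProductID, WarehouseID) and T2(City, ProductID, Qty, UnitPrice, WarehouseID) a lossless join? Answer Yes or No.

Yes

T1 ∩ T2 = {City, ProductID, WarehouseID}; its closure under F is {Category, City, OrderID, ProductID, Qty, UnitPrice, WarehouseID}.
This includes all of T1, so the common attributes are a superkey of T1 — the join is lossless.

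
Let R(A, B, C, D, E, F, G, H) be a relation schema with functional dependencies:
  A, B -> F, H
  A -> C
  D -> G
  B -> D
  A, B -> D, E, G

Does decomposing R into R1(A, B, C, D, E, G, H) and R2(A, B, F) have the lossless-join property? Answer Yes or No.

The shared attributes are {A, B} and {A, B}⁺ = {A, B, C, D, E, F, G, H}.
Since R1 ⊆ {A, B, C, D, E, F, G, H}, the intersection is a superkey of R1; the decomposition is lossless.

Yes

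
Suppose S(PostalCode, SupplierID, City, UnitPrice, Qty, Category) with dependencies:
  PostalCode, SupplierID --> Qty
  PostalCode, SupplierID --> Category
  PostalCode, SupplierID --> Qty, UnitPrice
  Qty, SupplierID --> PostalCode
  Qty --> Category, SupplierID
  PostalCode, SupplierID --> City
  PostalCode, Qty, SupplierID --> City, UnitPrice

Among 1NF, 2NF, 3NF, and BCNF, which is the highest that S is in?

Candidate keys: {PostalCode, SupplierID}, {Qty}. Prime attributes: {PostalCode, Qty, SupplierID}.
Every FD has a superkey on the left, so the relation is in BCNF.

BCNF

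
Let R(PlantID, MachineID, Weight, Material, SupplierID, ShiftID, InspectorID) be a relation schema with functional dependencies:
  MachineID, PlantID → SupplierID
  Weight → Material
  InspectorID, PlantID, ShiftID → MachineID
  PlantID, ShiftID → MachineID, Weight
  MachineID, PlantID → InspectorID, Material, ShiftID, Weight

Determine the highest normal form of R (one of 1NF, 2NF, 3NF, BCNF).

Candidate keys: {MachineID, PlantID}, {PlantID, ShiftID}. Prime attributes: {MachineID, PlantID, ShiftID}.
Weight → Material: {Weight}⁺ = {Material, Weight}, which is not all of the attributes, so the left side is not a superkey — BCNF is violated.
Weight → Material determines the non-prime attribute {Material} from a non-superkey — 3NF is violated.
No non-prime attribute depends on a proper subset of any candidate key, so 2NF holds.

2NF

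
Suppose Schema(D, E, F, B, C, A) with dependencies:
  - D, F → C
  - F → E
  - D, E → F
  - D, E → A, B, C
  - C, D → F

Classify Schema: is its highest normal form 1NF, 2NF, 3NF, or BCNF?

Candidate keys: {C, D}, {D, E}, {D, F}. Prime attributes: {C, D, E, F}.
F → E breaks BCNF: {F}⁺ = {E, F}, so {F} is not a superkey.
Its right-hand attributes {E} are all prime, as are those of every other non-superkey FD — the relation is in 3NF.

3NF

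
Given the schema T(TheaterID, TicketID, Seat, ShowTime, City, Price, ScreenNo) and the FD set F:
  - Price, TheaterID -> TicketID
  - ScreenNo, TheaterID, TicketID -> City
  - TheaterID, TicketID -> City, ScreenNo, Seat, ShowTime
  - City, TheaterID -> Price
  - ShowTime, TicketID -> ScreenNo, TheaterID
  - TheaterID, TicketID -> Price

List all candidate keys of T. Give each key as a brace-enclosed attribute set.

{City, TheaterID}, {Price, TheaterID}, {ShowTime, TicketID}, {TheaterID, TicketID}

Closure of {City, TheaterID} is {City, Price, ScreenNo, Seat, ShowTime, TheaterID, TicketID}, the whole schema; {City, TheaterID} is a candidate key.
Closure of {Price, TheaterID} is {City, Price, ScreenNo, Seat, ShowTime, TheaterID, TicketID}, the whole schema; {Price, TheaterID} is a candidate key.
Closure of {ShowTime, TicketID} is {City, Price, ScreenNo, Seat, ShowTime, TheaterID, TicketID}, the whole schema; {ShowTime, TicketID} is a candidate key.
Closure of {TheaterID, TicketID} is {City, Price, ScreenNo, Seat, ShowTime, TheaterID, TicketID}, the whole schema; {TheaterID, TicketID} is a candidate key.
No proper subset of any of these is a key, and no other minimal superkey exists.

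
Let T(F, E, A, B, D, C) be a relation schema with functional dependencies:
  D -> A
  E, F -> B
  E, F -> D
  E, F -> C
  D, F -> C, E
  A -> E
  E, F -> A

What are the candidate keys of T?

{A, F}, {D, F}, {E, F}

{F} never appears on the right of any FD, so every key must include it.
{A, F}⁺ = {A, B, C, D, E, F} — all of the relation — so {A, F} is a candidate key.
{D, F}⁺ = {A, B, C, D, E, F} — all of the relation — so {D, F} is a candidate key.
{E, F}⁺ = {A, B, C, D, E, F} — all of the relation — so {E, F} is a candidate key.
Any other superkey properly contains one of these, so there are no further candidate keys.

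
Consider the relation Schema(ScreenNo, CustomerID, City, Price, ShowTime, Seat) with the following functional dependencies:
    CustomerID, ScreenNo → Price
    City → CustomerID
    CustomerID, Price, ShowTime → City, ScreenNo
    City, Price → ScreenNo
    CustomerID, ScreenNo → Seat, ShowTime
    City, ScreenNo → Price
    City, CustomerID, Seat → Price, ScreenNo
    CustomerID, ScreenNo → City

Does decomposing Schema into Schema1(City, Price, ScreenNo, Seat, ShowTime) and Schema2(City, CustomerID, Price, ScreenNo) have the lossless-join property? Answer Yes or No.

Yes

Schema1 ∩ Schema2 = {City, Price, ScreenNo}; its closure under F is {City, CustomerID, Price, ScreenNo, Seat, ShowTime}.
Schema1 is contained in that closure, so Schema1 ∩ Schema2 → Schema1 holds and the join is lossless.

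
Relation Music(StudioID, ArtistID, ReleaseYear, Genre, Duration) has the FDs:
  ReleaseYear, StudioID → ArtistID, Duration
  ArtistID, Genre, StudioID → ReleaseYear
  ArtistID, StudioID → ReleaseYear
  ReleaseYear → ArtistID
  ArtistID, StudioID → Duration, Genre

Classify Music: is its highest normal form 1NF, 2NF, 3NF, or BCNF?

3NF

Candidate keys: {ArtistID, StudioID}, {ReleaseYear, StudioID}. Prime attributes: {ArtistID, ReleaseYear, StudioID}.
ReleaseYear → ArtistID breaks BCNF: {ReleaseYear}⁺ = {ArtistID, ReleaseYear}, so {ReleaseYear} is not a superkey.
Since {ArtistID} ⊆ prime attributes and every other non-superkey FD also has a prime right side, the schema is in 3NF.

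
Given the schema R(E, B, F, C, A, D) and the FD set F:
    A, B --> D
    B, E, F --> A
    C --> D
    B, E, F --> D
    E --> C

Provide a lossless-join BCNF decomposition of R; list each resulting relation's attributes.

Candidate key of the original relation: {B, E, F}.
Within {A, B, C, D, E, F}: {A, B}⁺ ∩ {A, B, C, D, E, F} = {A, B, D}, not the whole set, so A, B --> D violates BCNF; decompose into {A, B, D} and {A, B, C, E, F}.
{A, B, D} is in BCNF.
Within {A, B, C, E, F}: {E}⁺ ∩ {A, B, C, E, F} = {C, E}, not the whole set, so E --> C violates BCNF; decompose into {C, E} and {A, B, E, F}.
{C, E} is in BCNF.
{A, B, E, F} is in BCNF.

{A, B, D}; {A, B, E, F}; {C, E}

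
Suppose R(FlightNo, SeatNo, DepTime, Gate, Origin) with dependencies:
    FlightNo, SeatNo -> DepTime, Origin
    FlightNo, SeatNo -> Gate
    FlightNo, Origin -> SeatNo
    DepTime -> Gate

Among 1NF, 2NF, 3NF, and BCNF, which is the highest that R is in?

Candidate keys: {FlightNo, Origin}, {FlightNo, SeatNo}. Prime attributes: {FlightNo, Origin, SeatNo}.
DepTime -> Gate: {DepTime}⁺ = {DepTime, Gate}, which is not all of the attributes, so the left side is not a superkey — BCNF is violated.
DepTime -> Gate has non-prime {Gate} on the right and a non-superkey on the left, so 3NF fails.
Checking every proper subset of each key, none determines a non-prime attribute — 2NF is satisfied.

2NF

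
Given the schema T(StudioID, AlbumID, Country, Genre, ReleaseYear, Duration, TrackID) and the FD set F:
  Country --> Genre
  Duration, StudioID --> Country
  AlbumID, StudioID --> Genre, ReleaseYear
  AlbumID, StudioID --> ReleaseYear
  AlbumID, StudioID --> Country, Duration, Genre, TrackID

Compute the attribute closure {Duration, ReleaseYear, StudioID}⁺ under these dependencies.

Start with {Duration, ReleaseYear, StudioID}.
Duration, StudioID --> Country applies; add {Country} → now {Country, Duration, ReleaseYear, StudioID}.
Country --> Genre applies; add {Genre} → now {Country, Duration, Genre, ReleaseYear, StudioID}.
No further FD applies.

{Country, Duration, Genre, ReleaseYear, StudioID}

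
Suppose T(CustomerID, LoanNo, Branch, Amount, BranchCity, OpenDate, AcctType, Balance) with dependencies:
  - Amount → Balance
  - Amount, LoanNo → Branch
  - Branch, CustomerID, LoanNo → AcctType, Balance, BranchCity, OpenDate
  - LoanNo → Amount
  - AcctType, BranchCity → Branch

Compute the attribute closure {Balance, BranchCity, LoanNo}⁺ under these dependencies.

{Amount, Balance, Branch, BranchCity, LoanNo}

Start with {Balance, BranchCity, LoanNo}.
LoanNo → Amount applies; add {Amount} → now {Amount, Balance, BranchCity, LoanNo}.
Amount, LoanNo → Branch applies; add {Branch} → now {Amount, Balance, Branch, BranchCity, LoanNo}.
No further FD applies.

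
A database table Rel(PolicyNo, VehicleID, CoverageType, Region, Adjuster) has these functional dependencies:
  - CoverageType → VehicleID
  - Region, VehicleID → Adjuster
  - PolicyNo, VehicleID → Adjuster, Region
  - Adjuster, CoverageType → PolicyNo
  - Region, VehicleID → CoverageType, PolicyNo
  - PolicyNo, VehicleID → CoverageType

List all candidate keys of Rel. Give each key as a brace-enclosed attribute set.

{Adjuster, CoverageType}, {CoverageType, PolicyNo}, {CoverageType, Region}, {PolicyNo, VehicleID}, {Region, VehicleID}

{Adjuster, CoverageType}⁺ = {Adjuster, CoverageType, PolicyNo, Region, VehicleID} — all of the relation — so {Adjuster, CoverageType} is a candidate key.
{CoverageType, PolicyNo}⁺ = {Adjuster, CoverageType, PolicyNo, Region, VehicleID} — all of the relation — so {CoverageType, PolicyNo} is a candidate key.
{CoverageType, Region}⁺ = {Adjuster, CoverageType, PolicyNo, Region, VehicleID} — all of the relation — so {CoverageType, Region} is a candidate key.
{PolicyNo, VehicleID}⁺ = {Adjuster, CoverageType, PolicyNo, Region, VehicleID} — all of the relation — so {PolicyNo, VehicleID} is a candidate key.
{Region, VehicleID}⁺ = {Adjuster, CoverageType, PolicyNo, Region, VehicleID} — all of the relation — so {Region, VehicleID} is a candidate key.
Any other superkey properly contains one of these, so there are no further candidate keys.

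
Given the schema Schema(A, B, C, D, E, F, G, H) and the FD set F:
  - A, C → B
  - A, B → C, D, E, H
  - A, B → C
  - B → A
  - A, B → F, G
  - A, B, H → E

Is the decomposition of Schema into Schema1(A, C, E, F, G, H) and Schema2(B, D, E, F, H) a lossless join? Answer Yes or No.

No

The shared attributes are {E, F, H} and {E, F, H}⁺ = {E, F, H}.
Neither Schema1 nor Schema2 is contained in that closure, so the decomposition is lossy.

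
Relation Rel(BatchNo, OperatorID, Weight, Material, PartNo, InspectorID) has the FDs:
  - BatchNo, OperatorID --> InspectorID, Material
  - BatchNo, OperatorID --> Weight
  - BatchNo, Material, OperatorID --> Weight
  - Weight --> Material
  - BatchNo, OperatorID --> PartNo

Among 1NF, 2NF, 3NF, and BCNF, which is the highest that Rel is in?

Candidate key: {BatchNo, OperatorID}. Prime attributes: {BatchNo, OperatorID}.
For Weight --> Material we have {Weight}⁺ = {Material, Weight}; {Weight} is not a superkey, so BCNF fails.
Because {Material} is non-prime and the left side of Weight --> Material is not a superkey, the relation is not in 3NF.
No proper subset of a key has a non-prime attribute in its closure, so there is no partial dependency; 2NF holds.

2NF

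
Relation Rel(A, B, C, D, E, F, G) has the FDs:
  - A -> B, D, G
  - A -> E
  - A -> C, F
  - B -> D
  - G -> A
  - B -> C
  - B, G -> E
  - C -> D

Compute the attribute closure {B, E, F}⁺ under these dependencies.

{B, C, D, E, F}

Start with {B, E, F}.
B -> D applies; add {D} → now {B, D, E, F}.
B -> C applies; add {C} → now {B, C, D, E, F}.
No further FD applies.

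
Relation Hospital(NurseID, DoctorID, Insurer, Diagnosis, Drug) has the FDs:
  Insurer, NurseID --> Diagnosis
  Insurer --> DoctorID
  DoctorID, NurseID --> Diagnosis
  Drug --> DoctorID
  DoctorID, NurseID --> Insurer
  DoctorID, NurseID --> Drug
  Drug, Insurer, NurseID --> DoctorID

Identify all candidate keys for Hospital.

{DoctorID, NurseID}, {Drug, NurseID}, {Insurer, NurseID}

No FD produces {NurseID}, so it must be in every candidate key.
{DoctorID, NurseID}⁺ = {Diagnosis, DoctorID, Drug, Insurer, NurseID} — all of the relation — so {DoctorID, NurseID} is a candidate key.
{Drug, NurseID}⁺ = {Diagnosis, DoctorID, Drug, Insurer, NurseID} — all of the relation — so {Drug, NurseID} is a candidate key.
{Insurer, NurseID}⁺ = {Diagnosis, DoctorID, Drug, Insurer, NurseID} — all of the relation — so {Insurer, NurseID} is a candidate key.
No proper subset of any of these is a key, and no other minimal superkey exists.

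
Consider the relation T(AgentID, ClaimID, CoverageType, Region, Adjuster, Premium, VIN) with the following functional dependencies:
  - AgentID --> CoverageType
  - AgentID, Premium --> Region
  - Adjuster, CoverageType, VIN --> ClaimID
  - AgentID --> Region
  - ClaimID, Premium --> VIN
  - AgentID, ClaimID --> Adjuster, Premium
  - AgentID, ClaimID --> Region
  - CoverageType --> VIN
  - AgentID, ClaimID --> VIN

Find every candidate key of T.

No FD produces {AgentID}, so it must be in every candidate key.
Closure of {Adjuster, AgentID} is {Adjuster, AgentID, ClaimID, CoverageType, Premium, Region, VIN}, the whole schema; {Adjuster, AgentID} is a candidate key.
Closure of {AgentID, ClaimID} is {Adjuster, AgentID, ClaimID, CoverageType, Premium, Region, VIN}, the whole schema; {AgentID, ClaimID} is a candidate key.
No proper subset of any of these is a key, and no other minimal superkey exists.

{Adjuster, AgentID}, {AgentID, ClaimID}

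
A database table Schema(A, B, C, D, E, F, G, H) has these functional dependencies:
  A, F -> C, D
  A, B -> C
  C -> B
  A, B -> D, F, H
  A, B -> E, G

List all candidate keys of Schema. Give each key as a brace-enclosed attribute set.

{A, B}, {A, C}, {A, F}

Attributes never on any right-hand side: {A} — every candidate key must contain it.
{A, B}⁺ = {A, B, C, D, E, F, G, H} — all of the relation — so {A, B} is a candidate key.
{A, C}⁺ = {A, B, C, D, E, F, G, H} — all of the relation — so {A, C} is a candidate key.
{A, F}⁺ = {A, B, C, D, E, F, G, H} — all of the relation — so {A, F} is a candidate key.
Any other superkey properly contains one of these, so there are no further candidate keys.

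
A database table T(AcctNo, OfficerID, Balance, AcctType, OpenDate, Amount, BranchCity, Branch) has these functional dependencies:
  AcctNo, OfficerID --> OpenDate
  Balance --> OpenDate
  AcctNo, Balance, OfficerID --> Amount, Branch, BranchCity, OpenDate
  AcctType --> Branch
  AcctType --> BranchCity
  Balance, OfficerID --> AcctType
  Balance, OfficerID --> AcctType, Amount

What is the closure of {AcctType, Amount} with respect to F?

Start with {AcctType, Amount}.
AcctType --> Branch applies; add {Branch} → now {AcctType, Amount, Branch}.
AcctType --> BranchCity applies; add {BranchCity} → now {AcctType, Amount, Branch, BranchCity}.
No further FD applies.

{AcctType, Amount, Branch, BranchCity}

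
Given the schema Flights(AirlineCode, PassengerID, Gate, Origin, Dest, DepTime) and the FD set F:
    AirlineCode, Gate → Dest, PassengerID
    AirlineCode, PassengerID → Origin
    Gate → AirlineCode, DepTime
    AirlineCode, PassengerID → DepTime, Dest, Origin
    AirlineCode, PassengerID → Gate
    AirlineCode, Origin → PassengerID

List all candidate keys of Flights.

{Gate}⁺ = {AirlineCode, DepTime, Dest, Gate, Origin, PassengerID} — all of the relation — so {Gate} is a candidate key.
{AirlineCode, Origin}⁺ = {AirlineCode, DepTime, Dest, Gate, Origin, PassengerID} — all of the relation — so {AirlineCode, Origin} is a candidate key.
{AirlineCode, PassengerID}⁺ = {AirlineCode, DepTime, Dest, Gate, Origin, PassengerID} — all of the relation — so {AirlineCode, PassengerID} is a candidate key.
No proper subset of any of these is a key, and no other minimal superkey exists.

{AirlineCode, Origin}, {AirlineCode, PassengerID}, {Gate}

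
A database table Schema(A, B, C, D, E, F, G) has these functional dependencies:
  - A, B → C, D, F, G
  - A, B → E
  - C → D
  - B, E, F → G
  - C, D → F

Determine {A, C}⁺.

{A, C, D, F}

Start with {A, C}.
C → D applies; add {D} → now {A, C, D}.
C, D → F applies; add {F} → now {A, C, D, F}.
No further FD applies.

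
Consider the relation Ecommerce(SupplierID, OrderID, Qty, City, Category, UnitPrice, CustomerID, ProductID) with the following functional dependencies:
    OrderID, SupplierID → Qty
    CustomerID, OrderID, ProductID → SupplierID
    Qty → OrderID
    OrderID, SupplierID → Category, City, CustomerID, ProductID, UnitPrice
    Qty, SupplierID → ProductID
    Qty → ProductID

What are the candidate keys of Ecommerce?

{CustomerID, Qty}⁺ = {Category, City, CustomerID, OrderID, ProductID, Qty, SupplierID, UnitPrice} — all of the relation — so {CustomerID, Qty} is a candidate key.
{OrderID, SupplierID}⁺ = {Category, City, CustomerID, OrderID, ProductID, Qty, SupplierID, UnitPrice} — all of the relation — so {OrderID, SupplierID} is a candidate key.
{Qty, SupplierID}⁺ = {Category, City, CustomerID, OrderID, ProductID, Qty, SupplierID, UnitPrice} — all of the relation — so {Qty, SupplierID} is a candidate key.
{CustomerID, OrderID, ProductID}⁺ = {Category, City, CustomerID, OrderID, ProductID, Qty, SupplierID, UnitPrice} — all of the relation — so {CustomerID, OrderID, ProductID} is a candidate key.
No proper subset of any of these is a key, and no other minimal superkey exists.

{CustomerID, OrderID, ProductID}, {CustomerID, Qty}, {OrderID, SupplierID}, {Qty, SupplierID}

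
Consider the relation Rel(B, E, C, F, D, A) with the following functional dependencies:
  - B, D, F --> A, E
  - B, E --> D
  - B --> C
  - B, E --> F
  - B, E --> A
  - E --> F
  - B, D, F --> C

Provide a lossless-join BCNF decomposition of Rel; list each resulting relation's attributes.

{A, B, D, E}; {B, C}; {E, F}

Candidate keys of the original relation: {B, D, F}, {B, E}.
{A, B, C, D, E, F}: {B} determines {B, C} here but is not a superkey — split on B --> C, giving {B, C} and {A, B, D, E, F}.
{B, C} is in BCNF.
{A, B, D, E, F}: {E} determines {E, F} here but is not a superkey — split on E --> F, giving {E, F} and {A, B, D, E}.
{E, F} is in BCNF.
{A, B, D, E} is in BCNF.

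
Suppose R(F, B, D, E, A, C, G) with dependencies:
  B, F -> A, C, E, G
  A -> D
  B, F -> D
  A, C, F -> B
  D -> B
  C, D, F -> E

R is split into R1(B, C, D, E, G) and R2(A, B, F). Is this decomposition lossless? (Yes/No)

R1 ∩ R2 = {B}; its closure under F is {B}.
The closure covers neither R1 nor R2 entirely; the join is not lossless.

No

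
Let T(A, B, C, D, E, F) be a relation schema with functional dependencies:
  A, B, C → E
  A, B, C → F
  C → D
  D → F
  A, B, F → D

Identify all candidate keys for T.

{A, B, C}

No FD produces {A, B, C}, so they must be in every candidate key.
{A, B, C}⁺ = {A, B, C, D, E, F} — all of the relation — so {A, B, C} is a candidate key.
No other minimal set has full closure, so this is the only candidate key.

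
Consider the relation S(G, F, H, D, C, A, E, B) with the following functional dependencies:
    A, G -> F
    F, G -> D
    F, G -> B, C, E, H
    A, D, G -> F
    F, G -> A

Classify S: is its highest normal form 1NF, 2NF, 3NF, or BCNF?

Candidate keys: {A, G}, {F, G}. Prime attributes: {A, F, G}.
Each dependency's left side is a superkey — BCNF holds.

BCNF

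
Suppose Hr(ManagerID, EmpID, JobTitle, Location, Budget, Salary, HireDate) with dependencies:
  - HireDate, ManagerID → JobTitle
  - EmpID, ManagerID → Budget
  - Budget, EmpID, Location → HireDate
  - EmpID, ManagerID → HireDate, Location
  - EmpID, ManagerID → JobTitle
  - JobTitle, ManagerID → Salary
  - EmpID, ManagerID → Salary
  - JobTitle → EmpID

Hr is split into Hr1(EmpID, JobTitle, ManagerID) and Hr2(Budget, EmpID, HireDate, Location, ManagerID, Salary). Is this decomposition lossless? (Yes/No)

Yes

Hr1 ∩ Hr2 = {EmpID, ManagerID}; its closure under F is {Budget, EmpID, HireDate, JobTitle, Location, ManagerID, Salary}.
Since Hr1 ⊆ {Budget, EmpID, HireDate, JobTitle, Location, ManagerID, Salary}, the intersection is a superkey of Hr1; the decomposition is lossless.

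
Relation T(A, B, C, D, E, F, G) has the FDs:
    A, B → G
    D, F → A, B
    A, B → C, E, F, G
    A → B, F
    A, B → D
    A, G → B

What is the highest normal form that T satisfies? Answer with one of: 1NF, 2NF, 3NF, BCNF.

BCNF

Candidate keys: {A}, {D, F}. Prime attributes: {A, D, F}.
Every FD has a superkey on the left, so the relation is in BCNF.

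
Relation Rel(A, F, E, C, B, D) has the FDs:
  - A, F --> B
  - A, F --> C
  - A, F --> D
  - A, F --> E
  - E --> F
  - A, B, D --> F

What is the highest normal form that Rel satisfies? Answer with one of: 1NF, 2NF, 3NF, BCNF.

Candidate keys: {A, B, D}, {A, E}, {A, F}. Prime attributes: {A, B, D, E, F}.
For E --> F we have {E}⁺ = {E, F}; {E} is not a superkey, so BCNF fails.
But every attribute on its right side ({F}) is prime, and the same holds for every other non-superkey FD, so 3NF still holds.

3NF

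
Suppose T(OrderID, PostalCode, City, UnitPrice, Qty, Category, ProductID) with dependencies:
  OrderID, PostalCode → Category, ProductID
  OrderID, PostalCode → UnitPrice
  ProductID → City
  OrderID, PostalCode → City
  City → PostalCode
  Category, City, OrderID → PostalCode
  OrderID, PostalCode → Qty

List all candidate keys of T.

No FD produces {OrderID}, so it must be in every candidate key.
{City, OrderID}⁺ = {Category, City, OrderID, PostalCode, ProductID, Qty, UnitPrice}, which is every attribute, so {City, OrderID} is a candidate key.
{OrderID, PostalCode}⁺ = {Category, City, OrderID, PostalCode, ProductID, Qty, UnitPrice}, which is every attribute, so {OrderID, PostalCode} is a candidate key.
{OrderID, ProductID}⁺ = {Category, City, OrderID, PostalCode, ProductID, Qty, UnitPrice}, which is every attribute, so {OrderID, ProductID} is a candidate key.
These are minimal and exhaustive — every other superkey contains one of them.

{City, OrderID}, {OrderID, PostalCode}, {OrderID, ProductID}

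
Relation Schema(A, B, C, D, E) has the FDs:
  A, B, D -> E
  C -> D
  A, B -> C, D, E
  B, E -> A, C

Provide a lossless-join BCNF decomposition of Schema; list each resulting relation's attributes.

{A, B, C, E}; {C, D}

Candidate keys of the original relation: {A, B}, {B, E}.
Within {A, B, C, D, E}: {C}⁺ ∩ {A, B, C, D, E} = {C, D}, not the whole set, so C -> D violates BCNF; decompose into {C, D} and {A, B, C, E}.
{C, D} is in BCNF.
{A, B, C, E} is in BCNF.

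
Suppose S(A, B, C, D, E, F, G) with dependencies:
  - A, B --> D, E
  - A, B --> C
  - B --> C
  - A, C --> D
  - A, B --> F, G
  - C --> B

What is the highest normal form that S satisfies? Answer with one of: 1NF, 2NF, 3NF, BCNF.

Candidate keys: {A, B}, {A, C}. Prime attributes: {A, B, C}.
For B --> C we have {B}⁺ = {B, C}; {B} is not a superkey, so BCNF fails.
Its right-hand attributes {C} are all prime, as are those of every other non-superkey FD — the relation is in 3NF.

3NF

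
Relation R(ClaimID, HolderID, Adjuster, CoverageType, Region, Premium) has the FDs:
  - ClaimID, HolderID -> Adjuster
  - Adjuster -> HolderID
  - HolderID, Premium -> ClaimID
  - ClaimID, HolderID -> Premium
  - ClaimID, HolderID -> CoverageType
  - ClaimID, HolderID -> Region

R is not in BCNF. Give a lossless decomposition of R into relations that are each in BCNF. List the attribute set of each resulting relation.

Candidate keys of the original relation: {Adjuster, ClaimID}, {Adjuster, Premium}, {ClaimID, HolderID}, {HolderID, Premium}.
{Adjuster, ClaimID, CoverageType, HolderID, Premium, Region}: {Adjuster} determines {Adjuster, HolderID} here but is not a superkey — split on Adjuster -> HolderID, giving {Adjuster, HolderID} and {Adjuster, ClaimID, CoverageType, Premium, Region}.
{Adjuster, HolderID} has no BCNF violation.
{Adjuster, ClaimID, CoverageType, Premium, Region} has no BCNF violation.

{Adjuster, ClaimID, CoverageType, Premium, Region}; {Adjuster, HolderID}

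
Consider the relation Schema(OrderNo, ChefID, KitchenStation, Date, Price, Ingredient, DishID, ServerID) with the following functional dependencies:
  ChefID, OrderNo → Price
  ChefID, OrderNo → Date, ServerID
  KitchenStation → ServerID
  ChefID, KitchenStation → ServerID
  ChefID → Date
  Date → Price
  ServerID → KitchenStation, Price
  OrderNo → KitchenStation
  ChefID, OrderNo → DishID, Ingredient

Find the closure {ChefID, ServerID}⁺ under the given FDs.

{ChefID, Date, KitchenStation, Price, ServerID}

Start with {ChefID, ServerID}.
ChefID → Date applies; add {Date} → now {ChefID, Date, ServerID}.
Date → Price applies; add {Price} → now {ChefID, Date, Price, ServerID}.
ServerID → KitchenStation, Price applies; add {KitchenStation} → now {ChefID, Date, KitchenStation, Price, ServerID}.
No further FD applies.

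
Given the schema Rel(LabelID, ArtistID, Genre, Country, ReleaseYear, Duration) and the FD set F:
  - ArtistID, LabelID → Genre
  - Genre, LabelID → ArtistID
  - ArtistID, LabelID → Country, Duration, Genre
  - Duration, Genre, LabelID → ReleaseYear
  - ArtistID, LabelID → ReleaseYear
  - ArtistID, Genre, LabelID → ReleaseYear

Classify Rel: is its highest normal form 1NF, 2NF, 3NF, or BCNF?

Candidate keys: {ArtistID, LabelID}, {Genre, LabelID}. Prime attributes: {ArtistID, Genre, LabelID}.
The left-hand side of every FD is a superkey, so BCNF is satisfied.

BCNF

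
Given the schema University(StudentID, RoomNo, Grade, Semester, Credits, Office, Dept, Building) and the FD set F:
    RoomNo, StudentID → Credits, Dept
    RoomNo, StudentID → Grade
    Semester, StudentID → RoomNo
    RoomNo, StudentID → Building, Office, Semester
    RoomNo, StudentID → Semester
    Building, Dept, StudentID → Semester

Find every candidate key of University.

Attributes never on any right-hand side: {StudentID} — every candidate key must contain it.
{RoomNo, StudentID} is a candidate key since {RoomNo, StudentID}⁺ = {Building, Credits, Dept, Grade, Office, RoomNo, Semester, StudentID} covers every attribute.
{Semester, StudentID} is a candidate key since {Semester, StudentID}⁺ = {Building, Credits, Dept, Grade, Office, RoomNo, Semester, StudentID} covers every attribute.
{Building, Dept, StudentID} is a candidate key since {Building, Dept, StudentID}⁺ = {Building, Credits, Dept, Grade, Office, RoomNo, Semester, StudentID} covers every attribute.
Any other superkey properly contains one of these, so there are no further candidate keys.

{Building, Dept, StudentID}, {RoomNo, StudentID}, {Semester, StudentID}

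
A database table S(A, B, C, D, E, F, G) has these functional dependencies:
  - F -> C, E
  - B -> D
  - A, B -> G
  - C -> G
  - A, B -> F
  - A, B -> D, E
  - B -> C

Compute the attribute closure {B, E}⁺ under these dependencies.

Start with {B, E}.
B -> D applies; add {D} → now {B, D, E}.
B -> C applies; add {C} → now {B, C, D, E}.
C -> G applies; add {G} → now {B, C, D, E, G}.
No further FD applies.

{B, C, D, E, G}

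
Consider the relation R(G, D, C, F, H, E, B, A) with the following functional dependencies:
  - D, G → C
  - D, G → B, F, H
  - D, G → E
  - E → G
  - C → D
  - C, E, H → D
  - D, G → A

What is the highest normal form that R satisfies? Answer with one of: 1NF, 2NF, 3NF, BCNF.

Candidate keys: {C, E}, {C, G}, {D, E}, {D, G}. Prime attributes: {C, D, E, G}.
E → G: {E}⁺ = {E, G}, which is not all of the attributes, so the left side is not a superkey — BCNF is violated.
Since {G} ⊆ prime attributes and every other non-superkey FD also has a prime right side, the schema is in 3NF.

3NF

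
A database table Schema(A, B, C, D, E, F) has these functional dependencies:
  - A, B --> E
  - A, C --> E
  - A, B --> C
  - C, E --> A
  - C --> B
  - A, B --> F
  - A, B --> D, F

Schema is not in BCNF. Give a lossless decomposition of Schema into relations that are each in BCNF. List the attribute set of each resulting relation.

Candidate keys of the original relation: {A, B}, {A, C}, {C, E}.
Within {A, B, C, D, E, F}: {C}⁺ ∩ {A, B, C, D, E, F} = {B, C}, not the whole set, so C --> B violates BCNF; decompose into {B, C} and {A, C, D, E, F}.
{B, C} has no BCNF violation.
{A, C, D, E, F} has no BCNF violation.

{A, C, D, E, F}; {B, C}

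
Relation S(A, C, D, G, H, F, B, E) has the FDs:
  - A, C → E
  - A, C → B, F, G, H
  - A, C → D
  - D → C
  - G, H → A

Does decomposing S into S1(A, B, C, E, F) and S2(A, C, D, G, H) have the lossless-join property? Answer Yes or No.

Yes

Common attributes: {A, C}; their closure is {A, B, C, D, E, F, G, H}.
Since S1 ⊆ {A, B, C, D, E, F, G, H}, the intersection is a superkey of S1; the decomposition is lossless.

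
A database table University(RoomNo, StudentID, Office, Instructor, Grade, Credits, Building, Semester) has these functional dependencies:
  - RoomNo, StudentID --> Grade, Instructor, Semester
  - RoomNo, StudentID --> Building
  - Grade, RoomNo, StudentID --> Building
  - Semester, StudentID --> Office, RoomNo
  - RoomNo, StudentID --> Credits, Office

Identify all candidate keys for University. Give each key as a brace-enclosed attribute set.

{RoomNo, StudentID}, {Semester, StudentID}

No FD produces {StudentID}, so it must be in every candidate key.
{RoomNo, StudentID}⁺ = {Building, Credits, Grade, Instructor, Office, RoomNo, Semester, StudentID}, which is every attribute, so {RoomNo, StudentID} is a candidate key.
{Semester, StudentID}⁺ = {Building, Credits, Grade, Instructor, Office, RoomNo, Semester, StudentID}, which is every attribute, so {Semester, StudentID} is a candidate key.
Any other superkey properly contains one of these, so there are no further candidate keys.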